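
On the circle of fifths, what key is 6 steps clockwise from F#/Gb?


Working:
Each clockwise step on the circle of fifths moves up a perfect 5th
From F#/Gb: F#/Gb → Db → Ab → Eb → Bb → F → C
= C


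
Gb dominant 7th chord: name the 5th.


Working:
Dominant 7th chord = root + major 3rd + perfect 5th + minor 7th
Seventh chords stack in thirds, so the letter names are G-B-D-F
Root: Gb
Major 3rd above Gb: Bb
Perfect 5th above Gb: Db
Minor 7th above Gb: Fb
The 5th = Db


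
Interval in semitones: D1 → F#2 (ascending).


Let's work it out.
Absolute semitone position = octave×12 + chromatic position
D1: 1×12 + 2 = 14
F#2: 2×12 + 6 = 30
Difference = 30 - 14 = 16
= 16 semitones


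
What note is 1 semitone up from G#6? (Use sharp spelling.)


Step by step:
G#6: chromatic position 8 in octave 6 → absolute = 6×12 + 8 = 80
Transpose up 1: 80 + 1 = 81
81 = 6×12 + 9 → A in octave 6
Result = A6


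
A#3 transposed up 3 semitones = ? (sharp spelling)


A#3: chromatic position 10 in octave 3 → absolute = 3×12 + 10 = 46
Transpose up 3: 46 + 3 = 49
49 = 4×12 + 1 → C# in octave 4
Result = C#4


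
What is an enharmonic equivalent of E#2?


Enharmonic notes sound the same pitch but are spelled with different letter names
E# and F name the same pitch class
= F2


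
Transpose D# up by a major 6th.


Working:
major 6th: 6 letter names, 9 semitones
Letter: D + 5 → B
Pitch: D# + 9 semitones, spelled as a B → B#
= B#


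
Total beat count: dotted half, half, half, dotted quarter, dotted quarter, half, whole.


Solution.
Beat values:
  dotted half = 3 beats
  half = 2 beats
  half = 2 beats
  dotted quarter = 1.5 beats
  dotted quarter = 1.5 beats
  half = 2 beats
  whole = 4 beats
Sum = 3 + 2 + 2 + 1.5 + 1.5 + 2 + 4
= 16 beats


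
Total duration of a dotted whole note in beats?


Let's work it out.
Base whole note = 4 beats
Dot 1 adds half the previous value: +2
One dotted whole = 4 + 2 = 6
= 6 beats


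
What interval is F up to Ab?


Solution.
Letter names: F → A spans 3 letter names → a 3rd
Semitones: F → Ab = 3 half-steps
A 3rd of 3 semitones is a minor 3rd
= minor 3rd


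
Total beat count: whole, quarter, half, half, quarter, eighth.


Step by step:
Beat values:
  whole = 4 beats
  quarter = 1 beat
  half = 2 beats
  half = 2 beats
  quarter = 1 beat
  eighth = 0.5 beats
Sum = 4 + 1 + 2 + 2 + 1 + 0.5
= 10.5 beats


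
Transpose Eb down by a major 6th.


major 6th: 6 letter names, 9 semitones
Letter: E - 5 → G
Pitch: Eb - 9 semitones, spelled as a G → Gb
= Gb


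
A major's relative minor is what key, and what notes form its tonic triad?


The relative minor shares the major's key signature and starts on its 6th degree
6th degree = a major 6th above the tonic; a major 6th above A is F#
→ relative minor of A major is F# minor
Tonic triad of F# minor = root + minor 3rd + perfect 5th = F# A C#
= F# minor; triad = F# A C#


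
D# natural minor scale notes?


Natural minor scale pattern: W-H-W-W-H-W-W (2-1-2-2-1-2-2 semitones)
Starting from D#:
  D# + 2 semitones → E#
  E# + 1 semitone → F#
  F# + 2 semitones → G#
  G# + 2 semitones → A#
  A# + 1 semitone → B
  B + 2 semitones → C#
  C# + 2 semitones → D#
Scale = D# E# F# G# A# B C#


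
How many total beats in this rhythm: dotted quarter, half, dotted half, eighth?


Step by step:
Beat values:
  dotted quarter = 1.5 beats
  half = 2 beats
  dotted half = 3 beats
  eighth = 0.5 beats
Sum = 1.5 + 2 + 3 + 0.5
= 7 beats


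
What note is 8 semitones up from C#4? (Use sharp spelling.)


Working:
C#4: chromatic position 1 in octave 4 → absolute = 4×12 + 1 = 49
Transpose up 8: 49 + 8 = 57
57 = 4×12 + 9 → A in octave 4
Result = A4


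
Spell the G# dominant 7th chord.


Dominant 7th chord = root + major 3rd + perfect 5th + minor 7th
Seventh chords stack in thirds, so the letter names are G-B-D-F
Root: G#
Major 3rd above G#: B#
Perfect 5th above G#: D#
Minor 7th above G#: F#
Chord = G# B# D# F#


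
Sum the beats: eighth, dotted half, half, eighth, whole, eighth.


Reasoning:
Beat values:
  eighth = 0.5 beats
  dotted half = 3 beats
  half = 2 beats
  eighth = 0.5 beats
  whole = 4 beats
  eighth = 0.5 beats
Sum = 0.5 + 3 + 2 + 0.5 + 4 + 0.5
= 10.5 beats


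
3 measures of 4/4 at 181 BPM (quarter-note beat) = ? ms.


Step by step:
Quarter-note beat duration = 60000 / 181 ms
Beats per measure (4/4) = 4
One measure = 4 × 60000 / 181 = 240000 / 181 ms
3 measures = 3 × 240000 / 181 = 720000 / 181
= 3977.9 ms


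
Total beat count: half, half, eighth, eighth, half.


Beat values:
  half = 2 beats
  half = 2 beats
  eighth = 0.5 beats
  eighth = 0.5 beats
  half = 2 beats
Sum = 2 + 2 + 0.5 + 0.5 + 2
= 7 beats


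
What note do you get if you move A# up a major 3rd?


Solution.
major 3rd: 3 letter names, 4 semitones
Letter: A + 2 → C
Pitch: A# + 4 semitones, spelled as a C → C##
= C##


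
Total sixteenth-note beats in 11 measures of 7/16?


Working:
Time signature 7/16: the bottom number 16 means the sixteenth note gets one count
The top number 7 means 7 sixteenth-note beats per measure
Total = 7 × 11 measures
= 77 sixteenth-note beats


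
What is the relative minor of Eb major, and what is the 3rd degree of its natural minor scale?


The relative minor shares the major's key signature and starts on its 6th degree
6th degree = a major 6th above the tonic; a major 6th above Eb is C
→ relative minor of Eb major is C minor
C natural minor scale: C D Eb F G Ab Bb
= C minor; 3rd degree = Eb


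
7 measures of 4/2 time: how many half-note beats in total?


Solution.
Time signature 4/2: the bottom number 2 means the half note gets one count
The top number 4 means 4 half-note beats per measure
Total = 4 × 7 measures
= 28 half-note beats


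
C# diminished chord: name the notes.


Working:
Diminished triad = root + minor 3rd (3 semitones) + diminished 5th (6 semitones)
A triad on C# stacks thirds, so the chord tones use letter names C-E-G
Root: C#
Minor 3rd above C#: E
Diminished 5th above C#: G
Chord = C# E G


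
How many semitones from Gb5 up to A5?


Absolute semitone position = octave×12 + chromatic position
Gb5: 5×12 + 6 = 66
A5: 5×12 + 9 = 69
Difference = 69 - 66 = 3
= 3 semitones


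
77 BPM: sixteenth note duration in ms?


Reasoning:
One quarter-note beat = 60000 / BPM = 60000 / 77 ms
Sixteenth note = 1/4 × quarter note
Duration = 1/4 × 60000 / 77 = 15000 / 77
= 194.8 ms


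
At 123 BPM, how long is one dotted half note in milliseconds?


Step by step:
One quarter-note beat = 60000 / BPM = 60000 / 123 ms
Dotted half note = 3 × quarter note
Duration = 3 × 60000 / 123 = 180000 / 123
= 1463.4 ms


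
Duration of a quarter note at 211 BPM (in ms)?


One quarter-note beat = 60000 / BPM = 60000 / 211 ms
Duration = 60000 / 211
= 284.4 ms


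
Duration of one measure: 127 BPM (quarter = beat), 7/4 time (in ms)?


Let's work it out.
Quarter-note beat duration = 60000 / 127 ms
Beats per measure (7/4) = 7
One measure = 7 × 60000 / 127 = 420000 / 127 ms
= 3307.1 ms


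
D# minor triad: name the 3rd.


Minor triad = root + minor 3rd (3 semitones) + perfect 5th (7 semitones)
A triad on D# stacks thirds, so the chord tones use letter names D-F-A
Root: D#
Minor 3rd above D#: F#
Perfect 5th above D#: A#
The 3rd = F#


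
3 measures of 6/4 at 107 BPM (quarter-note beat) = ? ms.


Reasoning:
Quarter-note beat duration = 60000 / 107 ms
Beats per measure (6/4) = 6
One measure = 6 × 60000 / 107 = 360000 / 107 ms
3 measures = 3 × 360000 / 107 = 1080000 / 107
= 10093.5 ms


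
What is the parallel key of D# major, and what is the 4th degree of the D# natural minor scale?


Parallel keys share the same tonic but differ in mode
D# major → parallel is D# minor
D# natural minor scale: D# E# F# G# A# B C#
= D# minor; 4th degree = G#


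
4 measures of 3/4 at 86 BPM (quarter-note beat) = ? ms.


Step by step:
Quarter-note beat duration = 60000 / 86 ms
Beats per measure (3/4) = 3
One measure = 3 × 60000 / 86 = 180000 / 86 ms
4 measures = 4 × 180000 / 86 = 720000 / 86
= 8372.1 ms


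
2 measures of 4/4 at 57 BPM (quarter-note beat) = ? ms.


Reasoning:
Quarter-note beat duration = 60000 / 57 ms
Beats per measure (4/4) = 4
One measure = 4 × 60000 / 57 = 240000 / 57 ms
2 measures = 2 × 240000 / 57 = 480000 / 57
= 8421.1 ms


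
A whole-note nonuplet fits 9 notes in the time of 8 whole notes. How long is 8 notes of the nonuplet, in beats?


Step by step:
Nonuplet: 9 notes occupy the space of 8 whole notes
Space = 8 × 4 = 32 beats
Each nonuplet note = 32 / 9 = 32/9 beats
8 notes = 8 × 32/9 = 256/9
= 256/9 beats


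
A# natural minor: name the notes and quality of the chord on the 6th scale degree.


Let's work it out.
A# natural minor scale: A# B# C# D# E# F# G#
Diatonic triad on degree 6 stacks scale notes 6, 1, 3: F# A# C#
F#→A# = 4 semitones; F#→C# = 7 semitones → major triad
= F# A# C# (major)


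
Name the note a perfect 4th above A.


Step by step:
A 4th spans 4 letter names, so from A we land on D
A perfect 4th = 5 semitones above A
Spell D at that pitch: D
= D


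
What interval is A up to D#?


Let's work it out.
Letter names: A → D spans 4 letter names → a 4th
Semitones: A → D# = 6 half-steps
A 4th of 6 semitones is an augmented 4th
= augmented 4th


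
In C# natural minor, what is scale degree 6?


Step by step:
Natural minor scale pattern: W-H-W-W-H-W-W (2-1-2-2-1-2-2 semitones)
Starting from C#:
  C# + 2 semitones → D#
  D# + 1 semitone → E
  E + 2 semitones → F#
  F# + 2 semitones → G#
  G# + 1 semitone → A
  A + 2 semitones → B
  B + 2 semitones → C#
Scale: C# D# E F# G# A B
Degree 6 = A


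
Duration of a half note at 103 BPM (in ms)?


Solution.
One quarter-note beat = 60000 / BPM = 60000 / 103 ms
Half note = 2 × quarter note
Duration = 2 × 60000 / 103 = 120000 / 103
= 1165.0 ms


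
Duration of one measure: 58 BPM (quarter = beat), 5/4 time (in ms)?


Quarter-note beat duration = 60000 / 58 ms
Beats per measure (5/4) = 5
One measure = 5 × 60000 / 58 = 300000 / 58 ms
= 5172.4 ms


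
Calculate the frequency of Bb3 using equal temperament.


Step by step:
f = 440 × 2^(n/12) where n = semitones from A4
Bb3: -11 semitones from A4
f = 440 × 2^(-11/12)
f = 233.08 Hz


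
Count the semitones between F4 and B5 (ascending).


Absolute semitone position = octave×12 + chromatic position
F4: 4×12 + 5 = 53
B5: 5×12 + 11 = 71
Difference = 71 - 53 = 18
= 18 semitones


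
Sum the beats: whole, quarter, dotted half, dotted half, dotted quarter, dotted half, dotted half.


Beat values:
  whole = 4 beats
  quarter = 1 beat
  dotted half = 3 beats
  dotted half = 3 beats
  dotted quarter = 1.5 beats
  dotted half = 3 beats
  dotted half = 3 beats
Sum = 4 + 1 + 3 + 3 + 1.5 + 3 + 3
= 18.5 beats


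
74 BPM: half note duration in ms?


Reasoning:
One quarter-note beat = 60000 / BPM = 60000 / 74 ms
Half note = 2 × quarter note
Duration = 2 × 60000 / 74 = 120000 / 74
= 1621.6 ms


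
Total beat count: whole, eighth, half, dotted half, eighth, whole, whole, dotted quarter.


Let's work it out.
Beat values:
  whole = 4 beats
  eighth = 0.5 beats
  half = 2 beats
  dotted half = 3 beats
  eighth = 0.5 beats
  whole = 4 beats
  whole = 4 beats
  dotted quarter = 1.5 beats
Sum = 4 + 0.5 + 2 + 3 + 0.5 + 4 + 4 + 1.5
= 19.5 beats


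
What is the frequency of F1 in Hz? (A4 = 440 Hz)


Reasoning:
f = 440 × 2^(n/12) where n = semitones from A4
F1: -40 semitones from A4
f = 440 × 2^(-40/12)
f = 43.65 Hz


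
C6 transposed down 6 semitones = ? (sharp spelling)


Step by step:
C6: chromatic position 0 in octave 6 → absolute = 6×12 + 0 = 72
Transpose down 6: 72 - 6 = 66
66 = 5×12 + 6 → F# in octave 5
Result = F#5


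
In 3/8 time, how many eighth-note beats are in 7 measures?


Time signature 3/8: the bottom number 8 means the eighth note gets one count
The top number 3 means 3 eighth-note beats per measure
Total = 3 × 7 measures
= 21 eighth-note beats


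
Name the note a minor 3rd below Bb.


Step by step:
A 3rd spans 3 letter names, so from B we land on G
A minor 3rd = 3 semitones below Bb
Spell G at that pitch: G
= G


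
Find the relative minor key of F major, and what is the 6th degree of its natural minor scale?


The relative minor shares the major's key signature and starts on its 6th degree
6th degree = a major 6th above the tonic; a major 6th above F is D
→ relative minor of F major is D minor
D natural minor scale: D E F G A Bb C
= D minor; 6th degree = Bb


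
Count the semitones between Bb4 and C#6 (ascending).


Absolute semitone position = octave×12 + chromatic position
Bb4: 4×12 + 10 = 58
C#6: 6×12 + 1 = 73
Difference = 73 - 58 = 15
= 15 semitones


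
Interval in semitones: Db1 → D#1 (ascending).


Let's work it out.
Absolute semitone position = octave×12 + chromatic position
Db1: 1×12 + 1 = 13
D#1: 1×12 + 3 = 15
Difference = 15 - 13 = 2
= 2 semitones


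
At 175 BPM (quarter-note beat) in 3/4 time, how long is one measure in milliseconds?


Let's work it out.
Quarter-note beat duration = 60000 / 175 ms
Beats per measure (3/4) = 3
One measure = 3 × 60000 / 175 = 180000 / 175 ms
= 1028.6 ms


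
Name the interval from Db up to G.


Solution.
Letter names: D → G spans 4 letter names → a 4th
Semitones: Db → G = 6 half-steps
A 4th of 6 semitones is an augmented 4th
= augmented 4th


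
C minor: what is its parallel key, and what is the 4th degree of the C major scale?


Parallel keys share the same tonic but differ in mode
C minor → parallel is C major
C major scale: C D E F G A B
= C major; 4th degree = F


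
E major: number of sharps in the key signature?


Working:
Sharp major keys follow the circle of fifths: C(0), G(1), D(2), A(3), E(4), B(5), F#(6), C#(7)
E major has 4 sharps
Order of sharps: F# C# G# D# A# E# B# → first 4: F#, C#, G#, D#
= 4 sharps


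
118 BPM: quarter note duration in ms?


Reasoning:
One quarter-note beat = 60000 / BPM = 60000 / 118 ms
Duration = 60000 / 118
= 508.5 ms


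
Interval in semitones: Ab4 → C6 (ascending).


Reasoning:
Absolute semitone position = octave×12 + chromatic position
Ab4: 4×12 + 8 = 56
C6: 6×12 + 0 = 72
Difference = 72 - 56 = 16
= 16 semitones


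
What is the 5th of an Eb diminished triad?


Working:
Diminished triad = root + minor 3rd (3 semitones) + diminished 5th (6 semitones)
A triad on Eb stacks thirds, so the chord tones use letter names E-G-B
Root: Eb
Minor 3rd above Eb: Gb
Diminished 5th above Eb: Bbb
The 5th = Bbb


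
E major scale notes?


Solution.
Major scale pattern: W-W-H-W-W-W-H (2-2-1-2-2-2-1 semitones)
Starting from E:
  E + 2 semitones → F#
  F# + 2 semitones → G#
  G# + 1 semitone → A
  A + 2 semitones → B
  B + 2 semitones → C#
  C# + 2 semitones → D#
  D# + 1 semitone → E
Scale = E F# G# A B C# D#


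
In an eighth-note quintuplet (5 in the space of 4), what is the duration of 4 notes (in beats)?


Reasoning:
Quintuplet: 5 notes occupy the space of 4 eighth notes
Space = 4 × 1/2 = 2 beats
Each quintuplet note = 2 / 5 = 2/5 beats
4 notes = 4 × 2/5 = 8/5
= 8/5 beats


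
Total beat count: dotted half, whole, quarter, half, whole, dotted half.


Beat values:
  dotted half = 3 beats
  whole = 4 beats
  quarter = 1 beat
  half = 2 beats
  whole = 4 beats
  dotted half = 3 beats
Sum = 3 + 4 + 1 + 2 + 4 + 3
= 17 beats


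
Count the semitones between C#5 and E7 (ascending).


Reasoning:
Absolute semitone position = octave×12 + chromatic position
C#5: 5×12 + 1 = 61
E7: 7×12 + 4 = 88
Difference = 88 - 61 = 27
= 27 semitones


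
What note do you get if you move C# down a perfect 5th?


Solution.
perfect 5th: 5 letter names, 7 semitones
Letter: C - 4 → F
Pitch: C# - 7 semitones, spelled as an F → F#
= F#


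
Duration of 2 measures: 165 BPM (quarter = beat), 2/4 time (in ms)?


Quarter-note beat duration = 60000 / 165 ms
Beats per measure (2/4) = 2
One measure = 2 × 60000 / 165 = 120000 / 165 ms
2 measures = 2 × 120000 / 165 = 240000 / 165
= 1454.5 ms


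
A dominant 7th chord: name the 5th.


Dominant 7th chord = root + major 3rd + perfect 5th + minor 7th
Seventh chords stack in thirds, so the letter names are A-C-E-G
Root: A
Major 3rd above A: C#
Perfect 5th above A: E
Minor 7th above A: G
The 5th = E


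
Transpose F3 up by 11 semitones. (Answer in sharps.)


Let's work it out.
F3: chromatic position 5 in octave 3 → absolute = 3×12 + 5 = 41
Transpose up 11: 41 + 11 = 52
52 = 4×12 + 4 → E in octave 4
Result = E4


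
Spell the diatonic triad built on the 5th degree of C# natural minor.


Working:
C# natural minor scale: C# D# E F# G# A B
Diatonic triad on degree 5 stacks scale notes 5, 7, 2: G# B D#
G#→B = 3 semitones; G#→D# = 7 semitones → minor triad
= G# B D# (minor)


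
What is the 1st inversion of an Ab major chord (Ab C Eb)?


Root position: Ab C Eb
1st inversion: move root up an octave
Bass note: C
Notes (bottom to top) = C Eb Ab


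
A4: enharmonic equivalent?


Solution.
Enharmonic notes sound the same pitch but are spelled with different letter names
A and G## name the same pitch class
= G##4


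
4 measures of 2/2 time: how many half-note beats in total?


Time signature 2/2: the bottom number 2 means the half note gets one count
The top number 2 means 2 half-note beats per measure
Total = 2 × 4 measures
= 8 half-note beats


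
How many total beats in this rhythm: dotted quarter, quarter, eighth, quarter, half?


Working:
Beat values:
  dotted quarter = 1.5 beats
  quarter = 1 beat
  eighth = 0.5 beats
  quarter = 1 beat
  half = 2 beats
Sum = 1.5 + 1 + 0.5 + 1 + 2
= 6 beats


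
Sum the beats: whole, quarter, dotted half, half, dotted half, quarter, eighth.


Beat values:
  whole = 4 beats
  quarter = 1 beat
  dotted half = 3 beats
  half = 2 beats
  dotted half = 3 beats
  quarter = 1 beat
  eighth = 0.5 beats
Sum = 4 + 1 + 3 + 2 + 3 + 1 + 0.5
= 14.5 beats


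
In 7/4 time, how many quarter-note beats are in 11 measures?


Reasoning:
Time signature 7/4: the bottom number 4 means the quarter note gets one count
The top number 7 means 7 quarter-note beats per measure
Total = 7 × 11 measures
= 77 quarter-note beats


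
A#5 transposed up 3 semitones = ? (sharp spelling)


Solution.
A#5: chromatic position 10 in octave 5 → absolute = 5×12 + 10 = 70
Transpose up 3: 70 + 3 = 73
73 = 6×12 + 1 → C# in octave 6
Result = C#6


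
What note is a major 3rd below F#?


Solution.
A 3rd spans 3 letter names, so from F we land on D
A major 3rd = 4 semitones below F#
Spell D at that pitch: D
= D


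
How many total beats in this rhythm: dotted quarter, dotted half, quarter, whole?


Beat values:
  dotted quarter = 1.5 beats
  dotted half = 3 beats
  quarter = 1 beat
  whole = 4 beats
Sum = 1.5 + 3 + 1 + 4
= 9.5 beats


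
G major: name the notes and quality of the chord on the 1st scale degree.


G major scale: G A B C D E F#
Diatonic triad on degree 1 stacks scale notes 1, 3, 5: G B D
G→B = 4 semitones; G→D = 7 semitones → major triad
= G B D (major)


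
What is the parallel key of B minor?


Working:
Parallel keys share the same tonic but differ in mode
B minor → parallel is B major
= B major


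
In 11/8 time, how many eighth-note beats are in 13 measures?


Step by step:
Time signature 11/8: the bottom number 8 means the eighth note gets one count
The top number 11 means 11 eighth-note beats per measure
Total = 11 × 13 measures
= 143 eighth-note beats


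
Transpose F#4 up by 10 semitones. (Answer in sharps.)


Solution.
F#4: chromatic position 6 in octave 4 → absolute = 4×12 + 6 = 54
Transpose up 10: 54 + 10 = 64
64 = 5×12 + 4 → E in octave 5
Result = E5


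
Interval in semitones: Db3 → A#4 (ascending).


Solution.
Absolute semitone position = octave×12 + chromatic position
Db3: 3×12 + 1 = 37
A#4: 4×12 + 10 = 58
Difference = 58 - 37 = 21
= 21 semitones


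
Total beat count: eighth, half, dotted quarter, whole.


Let's work it out.
Beat values:
  eighth = 0.5 beats
  half = 2 beats
  dotted quarter = 1.5 beats
  whole = 4 beats
Sum = 0.5 + 2 + 1.5 + 4
= 8 beats


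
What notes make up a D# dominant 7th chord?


Solution.
Dominant 7th chord = root + major 3rd + perfect 5th + minor 7th
Seventh chords stack in thirds, so the letter names are D-F-A-C
Root: D#
Major 3rd above D#: F##
Perfect 5th above D#: A#
Minor 7th above D#: C#
Chord = D# F## A# C#


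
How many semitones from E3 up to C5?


Reasoning:
Absolute semitone position = octave×12 + chromatic position
E3: 3×12 + 4 = 40
C5: 5×12 + 0 = 60
Difference = 60 - 40 = 20
= 20 semitones


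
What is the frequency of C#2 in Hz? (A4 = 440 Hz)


f = 440 × 2^(n/12) where n = semitones from A4
C#2: -32 semitones from A4
f = 440 × 2^(-32/12)
f = 69.30 Hz


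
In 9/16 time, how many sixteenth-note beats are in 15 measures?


Time signature 9/16: the bottom number 16 means the sixteenth note gets one count
The top number 9 means 9 sixteenth-note beats per measure
Total = 9 × 15 measures
= 135 sixteenth-note beats


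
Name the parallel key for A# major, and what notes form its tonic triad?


Working:
Parallel keys share the same tonic but differ in mode
A# major → parallel is A# minor
Tonic triad of A# minor = A# C# E#
= A# minor; triad = A# C# E#


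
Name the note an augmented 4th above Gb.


Solution.
A 4th spans 4 letter names, so from G we land on C
An augmented 4th = 6 semitones above Gb
Spell C at that pitch: C
= C


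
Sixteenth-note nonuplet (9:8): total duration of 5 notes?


Nonuplet: 9 notes occupy the space of 8 sixteenth notes
Space = 8 × 1/4 = 2 beats
Each nonuplet note = 2 / 9 = 2/9 beats
5 notes = 5 × 2/9 = 10/9
= 10/9 beats


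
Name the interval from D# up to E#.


Step by step:
Letter names: D → E spans 2 letter names → a 2nd
Semitones: D# → E# = 2 half-steps
A 2nd of 2 semitones is a major 2nd
= major 2nd


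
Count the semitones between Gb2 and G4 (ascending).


Absolute semitone position = octave×12 + chromatic position
Gb2: 2×12 + 6 = 30
G4: 4×12 + 7 = 55
Difference = 55 - 30 = 25
= 25 semitones


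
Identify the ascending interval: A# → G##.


Reasoning:
Letter names: A → G spans 7 letter names → a 7th
Semitones: A# → G## = 11 half-steps
A 7th of 11 semitones is a major 7th
= major 7th


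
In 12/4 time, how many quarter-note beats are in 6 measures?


Step by step:
Time signature 12/4: the bottom number 4 means the quarter note gets one count
The top number 12 means 12 quarter-note beats per measure
Total = 12 × 6 measures
= 72 quarter-note beats


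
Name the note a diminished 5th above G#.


A 5th spans 5 letter names, so from G we land on D
A diminished 5th = 6 semitones above G#
Spell D at that pitch: D
= D


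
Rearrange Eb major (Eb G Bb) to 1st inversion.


Step by step:
Root position: Eb G Bb
1st inversion: move root up an octave
Bass note: G
Notes (bottom to top) = G Bb Eb


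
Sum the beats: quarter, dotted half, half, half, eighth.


Beat values:
  quarter = 1 beat
  dotted half = 3 beats
  half = 2 beats
  half = 2 beats
  eighth = 0.5 beats
Sum = 1 + 3 + 2 + 2 + 0.5
= 8.5 beats


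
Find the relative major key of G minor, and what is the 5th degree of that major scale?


Step by step:
The relative major shares the key signature and is a minor 3rd above the minor tonic
A minor 3rd above G is Bb
→ relative major of G minor is Bb major
Bb major scale: Bb C D Eb F G A
= Bb major; 5th degree = F


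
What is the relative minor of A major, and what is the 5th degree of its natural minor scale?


Let's work it out.
The relative minor shares the major's key signature and starts on its 6th degree
6th degree = a major 6th above the tonic; a major 6th above A is F#
→ relative minor of A major is F# minor
F# natural minor scale: F# G# A B C# D E
= F# minor; 5th degree = C#


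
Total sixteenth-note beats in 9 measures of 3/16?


Let's work it out.
Time signature 3/16: the bottom number 16 means the sixteenth note gets one count
The top number 3 means 3 sixteenth-note beats per measure
Total = 3 × 9 measures
= 27 sixteenth-note beats


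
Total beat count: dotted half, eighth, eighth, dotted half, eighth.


Step by step:
Beat values:
  dotted half = 3 beats
  eighth = 0.5 beats
  eighth = 0.5 beats
  dotted half = 3 beats
  eighth = 0.5 beats
Sum = 3 + 0.5 + 0.5 + 3 + 0.5
= 7.5 beats


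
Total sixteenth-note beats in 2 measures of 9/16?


Solution.
Time signature 9/16: the bottom number 16 means the sixteenth note gets one count
The top number 9 means 9 sixteenth-note beats per measure
Total = 9 × 2 measures
= 18 sixteenth-note beats


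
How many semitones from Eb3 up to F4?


Solution.
Absolute semitone position = octave×12 + chromatic position
Eb3: 3×12 + 3 = 39
F4: 4×12 + 5 = 53
Difference = 53 - 39 = 14
= 14 semitones


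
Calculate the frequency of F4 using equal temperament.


Reasoning:
f = 440 × 2^(n/12) where n = semitones from A4
F4: -4 semitones from A4
f = 440 × 2^(-4/12)
f = 349.23 Hz


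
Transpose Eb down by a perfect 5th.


Reasoning:
perfect 5th: 5 letter names, 7 semitones
Letter: E - 4 → A
Pitch: Eb - 7 semitones, spelled as an A → Ab
= Ab


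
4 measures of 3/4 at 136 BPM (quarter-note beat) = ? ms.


Working:
Quarter-note beat duration = 60000 / 136 ms
Beats per measure (3/4) = 3
One measure = 3 × 60000 / 136 = 180000 / 136 ms
4 measures = 4 × 180000 / 136 = 720000 / 136
= 5294.1 ms


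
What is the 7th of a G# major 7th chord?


Major 7th chord = root + major 3rd + perfect 5th + major 7th
Seventh chords stack in thirds, so the letter names are G-B-D-F
Root: G#
Major 3rd above G#: B#
Perfect 5th above G#: D#
Major 7th above G#: F##
The 7th = F##


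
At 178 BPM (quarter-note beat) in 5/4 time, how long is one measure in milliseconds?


Working:
Quarter-note beat duration = 60000 / 178 ms
Beats per measure (5/4) = 5
One measure = 5 × 60000 / 178 = 300000 / 178 ms
= 1685.4 ms


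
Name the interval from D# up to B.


Letter names: D → B spans 6 letter names → a 6th
Semitones: D# → B = 8 half-steps
A 6th of 8 semitones is a minor 6th
= minor 6th


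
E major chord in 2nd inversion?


Working:
Root position: E G# B
2nd inversion: move root and 3rd up an octave
Bass note: B
Notes (bottom to top) = B E G#


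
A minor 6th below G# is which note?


Reasoning:
A 6th spans 6 letter names, so from G we land on B
A minor 6th = 8 semitones below G#
Spell B at that pitch: B#
= B#


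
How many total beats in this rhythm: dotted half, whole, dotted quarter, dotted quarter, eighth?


Working:
Beat values:
  dotted half = 3 beats
  whole = 4 beats
  dotted quarter = 1.5 beats
  dotted quarter = 1.5 beats
  eighth = 0.5 beats
Sum = 3 + 4 + 1.5 + 1.5 + 0.5
= 10.5 beats


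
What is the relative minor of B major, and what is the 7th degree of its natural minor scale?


The relative minor shares the major's key signature and starts on its 6th degree
6th degree = a major 6th above the tonic; a major 6th above B is G#
→ relative minor of B major is G# minor
G# natural minor scale: G# A# B C# D# E F#
= G# minor; 7th degree = F#


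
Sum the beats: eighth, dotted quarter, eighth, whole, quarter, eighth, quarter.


Beat values:
  eighth = 0.5 beats
  dotted quarter = 1.5 beats
  eighth = 0.5 beats
  whole = 4 beats
  quarter = 1 beat
  eighth = 0.5 beats
  quarter = 1 beat
Sum = 0.5 + 1.5 + 0.5 + 4 + 1 + 0.5 + 1
= 9 beats


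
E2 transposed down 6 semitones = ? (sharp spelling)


E2: chromatic position 4 in octave 2 → absolute = 2×12 + 4 = 28
Transpose down 6: 28 - 6 = 22
22 = 1×12 + 10 → A# in octave 1
Result = A#1


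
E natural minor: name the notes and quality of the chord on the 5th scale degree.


Step by step:
E natural minor scale: E F# G A B C D
Diatonic triad on degree 5 stacks scale notes 5, 7, 2: B D F#
B→D = 3 semitones; B→F# = 7 semitones → minor triad
= B D F# (minor)


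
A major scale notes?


Major scale pattern: W-W-H-W-W-W-H (2-2-1-2-2-2-1 semitones)
Starting from A:
  A + 2 semitones → B
  B + 2 semitones → C#
  C# + 1 semitone → D
  D + 2 semitones → E
  E + 2 semitones → F#
  F# + 2 semitones → G#
  G# + 1 semitone → A
Scale = A B C# D E F# G#


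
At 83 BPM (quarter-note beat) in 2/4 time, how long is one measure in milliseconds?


Quarter-note beat duration = 60000 / 83 ms
Beats per measure (2/4) = 2
One measure = 2 × 60000 / 83 = 120000 / 83 ms
= 1445.8 ms


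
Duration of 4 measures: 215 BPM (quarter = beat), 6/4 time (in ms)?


Quarter-note beat duration = 60000 / 215 ms
Beats per measure (6/4) = 6
One measure = 6 × 60000 / 215 = 360000 / 215 ms
4 measures = 4 × 360000 / 215 = 1440000 / 215
= 6697.7 ms


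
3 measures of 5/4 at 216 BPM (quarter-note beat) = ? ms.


Working:
Quarter-note beat duration = 60000 / 216 ms
Beats per measure (5/4) = 5
One measure = 5 × 60000 / 216 = 300000 / 216 ms
3 measures = 3 × 300000 / 216 = 900000 / 216
= 4166.7 ms


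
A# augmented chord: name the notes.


Step by step:
Augmented triad = root + major 3rd (4 semitones) + augmented 5th (8 semitones)
A triad on A# stacks thirds, so the chord tones use letter names A-C-E
Root: A#
Major 3rd above A#: C##
Augmented 5th above A#: E##
Chord = A# C## E##


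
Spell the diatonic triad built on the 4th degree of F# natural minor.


F# natural minor scale: F# G# A B C# D E
Diatonic triad on degree 4 stacks scale notes 4, 6, 1: B D F#
B→D = 3 semitones; B→F# = 7 semitones → minor triad
= B D F# (minor)


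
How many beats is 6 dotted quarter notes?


Step by step:
Base quarter note = 1 beat
Dot 1 adds half the previous value: +1/2
One dotted quarter = 1 + 1/2 = 3/2
6 of them = 6 × 3/2 = 9
= 9 beats


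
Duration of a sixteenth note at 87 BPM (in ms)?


Working:
One quarter-note beat = 60000 / BPM = 60000 / 87 ms
Sixteenth note = 1/4 × quarter note
Duration = 1/4 × 60000 / 87 = 15000 / 87
= 172.4 ms


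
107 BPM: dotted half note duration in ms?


Let's work it out.
One quarter-note beat = 60000 / BPM = 60000 / 107 ms
Dotted half note = 3 × quarter note
Duration = 3 × 60000 / 107 = 180000 / 107
= 1682.2 ms


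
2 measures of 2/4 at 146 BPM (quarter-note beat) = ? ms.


Quarter-note beat duration = 60000 / 146 ms
Beats per measure (2/4) = 2
One measure = 2 × 60000 / 146 = 120000 / 146 ms
2 measures = 2 × 120000 / 146 = 240000 / 146
= 1643.8 ms


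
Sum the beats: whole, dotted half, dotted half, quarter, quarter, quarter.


Let's work it out.
Beat values:
  whole = 4 beats
  dotted half = 3 beats
  dotted half = 3 beats
  quarter = 1 beat
  quarter = 1 beat
  quarter = 1 beat
Sum = 4 + 3 + 3 + 1 + 1 + 1
= 13 beats


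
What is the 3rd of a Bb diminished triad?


Step by step:
Diminished triad = root + minor 3rd (3 semitones) + diminished 5th (6 semitones)
A triad on Bb stacks thirds, so the chord tones use letter names B-D-F
Root: Bb
Minor 3rd above Bb: Db
Diminished 5th above Bb: Fb
The 3rd = Db


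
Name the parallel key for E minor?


Let's work it out.
Parallel keys share the same tonic but differ in mode
E minor → parallel is E major
= E major


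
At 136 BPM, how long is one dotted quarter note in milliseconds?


One quarter-note beat = 60000 / BPM = 60000 / 136 ms
Dotted quarter note = 3/2 × quarter note
Duration = 3/2 × 60000 / 136 = 90000 / 136
= 661.8 ms


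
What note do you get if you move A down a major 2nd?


Solution.
major 2nd: 2 letter names, 2 semitones
Letter: A - 1 → G
Pitch: A - 2 semitones, spelled as a G → G
= G


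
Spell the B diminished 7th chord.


Working:
Diminished 7th chord = root + minor 3rd + diminished 5th + diminished 7th
Seventh chords stack in thirds, so the letter names are B-D-F-A
Root: B
Minor 3rd above B: D
Diminished 5th above B: F
Diminished 7th above B: Ab
Chord = B D F Ab


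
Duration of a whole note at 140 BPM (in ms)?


One quarter-note beat = 60000 / BPM = 60000 / 140 ms
Whole note = 4 × quarter note
Duration = 4 × 60000 / 140 = 240000 / 140
= 1714.3 ms


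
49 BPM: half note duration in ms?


Step by step:
One quarter-note beat = 60000 / BPM = 60000 / 49 ms
Half note = 2 × quarter note
Duration = 2 × 60000 / 49 = 120000 / 49
= 2449.0 ms


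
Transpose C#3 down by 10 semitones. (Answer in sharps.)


Step by step:
C#3: chromatic position 1 in octave 3 → absolute = 3×12 + 1 = 37
Transpose down 10: 37 - 10 = 27
27 = 2×12 + 3 → D# in octave 2
Result = D#2


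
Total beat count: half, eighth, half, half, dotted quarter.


Solution.
Beat values:
  half = 2 beats
  eighth = 0.5 beats
  half = 2 beats
  half = 2 beats
  dotted quarter = 1.5 beats
Sum = 2 + 0.5 + 2 + 2 + 1.5
= 8 beats


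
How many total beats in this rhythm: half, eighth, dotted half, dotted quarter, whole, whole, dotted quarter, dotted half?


Beat values:
  half = 2 beats
  eighth = 0.5 beats
  dotted half = 3 beats
  dotted quarter = 1.5 beats
  whole = 4 beats
  whole = 4 beats
  dotted quarter = 1.5 beats
  dotted half = 3 beats
Sum = 2 + 0.5 + 3 + 1.5 + 4 + 4 + 1.5 + 3
= 19.5 beats


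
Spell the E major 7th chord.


Reasoning:
Major 7th chord = root + major 3rd + perfect 5th + major 7th
Seventh chords stack in thirds, so the letter names are E-G-B-D
Root: E
Major 3rd above E: G#
Perfect 5th above E: B
Major 7th above E: D#
Chord = E G# B D#


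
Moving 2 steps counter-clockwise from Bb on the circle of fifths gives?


Let's work it out.
Each counter-clockwise step moves down a perfect 5th (= up a perfect 4th)
From Bb: Bb → Eb → Ab
= Ab


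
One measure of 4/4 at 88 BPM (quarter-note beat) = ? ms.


Let's work it out.
Quarter-note beat duration = 60000 / 88 ms
Beats per measure (4/4) = 4
One measure = 4 × 60000 / 88 = 240000 / 88 ms
= 2727.3 ms


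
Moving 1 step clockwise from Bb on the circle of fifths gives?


Solution.
Each clockwise step on the circle of fifths moves up a perfect 5th
From Bb: Bb → F
= F


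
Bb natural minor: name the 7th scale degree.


Solution.
Natural minor scale pattern: W-H-W-W-H-W-W (2-1-2-2-1-2-2 semitones)
Starting from Bb:
  Bb + 2 semitones → C
  C + 1 semitone → Db
  Db + 2 semitones → Eb
  Eb + 2 semitones → F
  F + 1 semitone → Gb
  Gb + 2 semitones → Ab
  Ab + 2 semitones → Bb
Scale: Bb C Db Eb F Gb Ab
Degree 7 = Ab


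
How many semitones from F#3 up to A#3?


Solution.
Absolute semitone position = octave×12 + chromatic position
F#3: 3×12 + 6 = 42
A#3: 3×12 + 10 = 46
Difference = 46 - 42 = 4
= 4 semitones


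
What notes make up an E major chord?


Solution.
Major triad = root + major 3rd (4 semitones) + perfect 5th (7 semitones)
A triad on E stacks thirds, so the chord tones use letter names E-G-B
Root: E
Major 3rd above E: G#
Perfect 5th above E: B
Chord = E G# B


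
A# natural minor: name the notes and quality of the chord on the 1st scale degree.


Reasoning:
A# natural minor scale: A# B# C# D# E# F# G#
Diatonic triad on degree 1 stacks scale notes 1, 3, 5: A# C# E#
A#→C# = 3 semitones; A#→E# = 7 semitones → minor triad
= A# C# E# (minor)


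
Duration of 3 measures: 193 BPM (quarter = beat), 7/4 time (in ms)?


Quarter-note beat duration = 60000 / 193 ms
Beats per measure (7/4) = 7
One measure = 7 × 60000 / 193 = 420000 / 193 ms
3 measures = 3 × 420000 / 193 = 1260000 / 193
= 6528.5 ms


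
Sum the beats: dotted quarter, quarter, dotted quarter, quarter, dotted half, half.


Beat values:
  dotted quarter = 1.5 beats
  quarter = 1 beat
  dotted quarter = 1.5 beats
  quarter = 1 beat
  dotted half = 3 beats
  half = 2 beats
Sum = 1.5 + 1 + 1.5 + 1 + 3 + 2
= 10 beats


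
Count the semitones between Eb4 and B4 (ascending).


Let's work it out.
Absolute semitone position = octave×12 + chromatic position
Eb4: 4×12 + 3 = 51
B4: 4×12 + 11 = 59
Difference = 59 - 51 = 8
= 8 semitones


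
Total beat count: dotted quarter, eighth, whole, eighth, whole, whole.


Step by step:
Beat values:
  dotted quarter = 1.5 beats
  eighth = 0.5 beats
  whole = 4 beats
  eighth = 0.5 beats
  whole = 4 beats
  whole = 4 beats
Sum = 1.5 + 0.5 + 4 + 0.5 + 4 + 4
= 14.5 beats


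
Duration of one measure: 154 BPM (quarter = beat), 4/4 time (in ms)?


Reasoning:
Quarter-note beat duration = 60000 / 154 ms
Beats per measure (4/4) = 4
One measure = 4 × 60000 / 154 = 240000 / 154 ms
= 1558.4 ms


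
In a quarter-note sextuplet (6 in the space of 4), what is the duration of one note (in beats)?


Sextuplet: 6 notes occupy the space of 4 quarter notes
Space = 4 × 1 = 4 beats
Each sextuplet note = 4 / 6 = 2/3 beats
= 2/3 beats


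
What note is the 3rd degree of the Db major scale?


Step by step:
Major scale pattern: W-W-H-W-W-W-H (2-2-1-2-2-2-1 semitones)
Starting from Db:
  Db + 2 semitones → Eb
  Eb + 2 semitones → F
  F + 1 semitone → Gb
  Gb + 2 semitones → Ab
  Ab + 2 semitones → Bb
  Bb + 2 semitones → C
  C + 1 semitone → Db
Scale: Db Eb F Gb Ab Bb C
Degree 3 = F


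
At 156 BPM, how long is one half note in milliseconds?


Reasoning:
One quarter-note beat = 60000 / BPM = 60000 / 156 ms
Half note = 2 × quarter note
Duration = 2 × 60000 / 156 = 120000 / 156
= 769.2 ms


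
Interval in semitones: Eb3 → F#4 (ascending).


Absolute semitone position = octave×12 + chromatic position
Eb3: 3×12 + 3 = 39
F#4: 4×12 + 6 = 54
Difference = 54 - 39 = 15
= 15 semitones


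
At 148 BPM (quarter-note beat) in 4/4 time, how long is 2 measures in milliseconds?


Working:
Quarter-note beat duration = 60000 / 148 ms
Beats per measure (4/4) = 4
One measure = 4 × 60000 / 148 = 240000 / 148 ms
2 measures = 2 × 240000 / 148 = 480000 / 148
= 3243.2 ms


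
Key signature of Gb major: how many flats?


Flat major keys: C(0), F(1), Bb(2), Eb(3), Ab(4), Db(5), Gb(6), Cb(7)
Gb major has 6 flats
Order of flats: Bb Eb Ab Db Gb Cb Fb → first 6: Bb, Eb, Ab, Db, Gb, Cb
= 6 flats


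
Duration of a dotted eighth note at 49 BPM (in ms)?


Step by step:
One quarter-note beat = 60000 / BPM = 60000 / 49 ms
Dotted eighth note = 3/4 × quarter note
Duration = 3/4 × 60000 / 49 = 45000 / 49
= 918.4 ms


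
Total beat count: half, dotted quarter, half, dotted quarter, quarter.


Beat values:
  half = 2 beats
  dotted quarter = 1.5 beats
  half = 2 beats
  dotted quarter = 1.5 beats
  quarter = 1 beat
Sum = 2 + 1.5 + 2 + 1.5 + 1
= 8 beats


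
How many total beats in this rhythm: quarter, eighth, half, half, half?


Reasoning:
Beat values:
  quarter = 1 beat
  eighth = 0.5 beats
  half = 2 beats
  half = 2 beats
  half = 2 beats
Sum = 1 + 0.5 + 2 + 2 + 2
= 7.5 beats


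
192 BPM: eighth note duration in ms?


Step by step:
One quarter-note beat = 60000 / BPM = 60000 / 192 ms
Eighth note = 1/2 × quarter note
Duration = 1/2 × 60000 / 192 = 30000 / 192
= 156.2 ms


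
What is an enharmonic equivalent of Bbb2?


Working:
Enharmonic notes sound the same pitch but are spelled with different letter names
Bbb and A name the same pitch class
= A2


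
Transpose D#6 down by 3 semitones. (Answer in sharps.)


Reasoning:
D#6: chromatic position 3 in octave 6 → absolute = 6×12 + 3 = 75
Transpose down 3: 75 - 3 = 72
72 = 6×12 + 0 → C in octave 6
Result = C6


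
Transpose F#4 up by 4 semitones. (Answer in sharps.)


F#4: chromatic position 6 in octave 4 → absolute = 4×12 + 6 = 54
Transpose up 4: 54 + 4 = 58
58 = 4×12 + 10 → A# in octave 4
Result = A#4
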